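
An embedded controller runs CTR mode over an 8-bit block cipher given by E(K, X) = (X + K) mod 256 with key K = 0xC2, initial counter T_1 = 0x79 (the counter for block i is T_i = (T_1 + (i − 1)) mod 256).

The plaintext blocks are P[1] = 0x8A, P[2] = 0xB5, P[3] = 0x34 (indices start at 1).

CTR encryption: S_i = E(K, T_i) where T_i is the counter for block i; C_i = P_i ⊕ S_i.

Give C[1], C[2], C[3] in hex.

C[1] = 0xB1, C[2] = 0x89, C[3] = 0x09

C[1]: T = 0x79, S = E(K, T) = 0x3B; 0x8A ⊕ 0x3B = 0xB1.
C[2]: T = 0x7A, S = E(K, T) = 0x3C; 0xB5 ⊕ 0x3C = 0x89.
C[3]: T = 0x7B, S = E(K, T) = 0x3D; 0x34 ⊕ 0x3D = 0x09.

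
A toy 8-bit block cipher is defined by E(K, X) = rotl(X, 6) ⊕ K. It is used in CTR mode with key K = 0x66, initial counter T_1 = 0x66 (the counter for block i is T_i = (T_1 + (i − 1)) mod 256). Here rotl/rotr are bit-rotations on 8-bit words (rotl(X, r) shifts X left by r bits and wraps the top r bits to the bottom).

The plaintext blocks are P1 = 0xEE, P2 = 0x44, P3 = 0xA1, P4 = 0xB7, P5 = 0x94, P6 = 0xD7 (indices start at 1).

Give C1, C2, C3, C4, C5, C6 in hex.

CTR encryption: S_i = E(K, T_i) where T_i is the counter for block i; C_i = P_i ⊕ S_i.
C1: T = 0x66, S = E(K, T) = 0xFF; 0xEE ⊕ 0xFF = 0x11.
C2: T = 0x67, S = E(K, T) = 0xBF; 0x44 ⊕ 0xBF = 0xFB.
C3: T = 0x68, S = E(K, T) = 0x7C; 0xA1 ⊕ 0x7C = 0xDD.
C4: T = 0x69, S = E(K, T) = 0x3C; 0xB7 ⊕ 0x3C = 0x8B.
C5: T = 0x6A, S = E(K, T) = 0xFC; 0x94 ⊕ 0xFC = 0x68.
C6: T = 0x6B, S = E(K, T) = 0xBC; 0xD7 ⊕ 0xBC = 0x6B.

C1 = 0x11, C2 = 0xFB, C3 = 0xDD, C4 = 0x8B, C5 = 0x68, C6 = 0x6B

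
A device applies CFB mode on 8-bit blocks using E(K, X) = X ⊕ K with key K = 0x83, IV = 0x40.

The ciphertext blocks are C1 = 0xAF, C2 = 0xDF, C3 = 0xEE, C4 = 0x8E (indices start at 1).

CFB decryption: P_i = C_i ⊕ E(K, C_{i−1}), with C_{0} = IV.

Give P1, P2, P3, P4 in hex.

P1 = 0x6C, P2 = 0xF3, P3 = 0xB2, P4 = 0xE3

P1: E(K, 0x40) = 0xC3; 0xAF ⊕ 0xC3 = 0x6C.
P2: E(K, 0xAF) = 0x2C; 0xDF ⊕ 0x2C = 0xF3.
P3: E(K, 0xDF) = 0x5C; 0xEE ⊕ 0x5C = 0xB2.
P4: E(K, 0xEE) = 0x6D; 0x8E ⊕ 0x6D = 0xE3.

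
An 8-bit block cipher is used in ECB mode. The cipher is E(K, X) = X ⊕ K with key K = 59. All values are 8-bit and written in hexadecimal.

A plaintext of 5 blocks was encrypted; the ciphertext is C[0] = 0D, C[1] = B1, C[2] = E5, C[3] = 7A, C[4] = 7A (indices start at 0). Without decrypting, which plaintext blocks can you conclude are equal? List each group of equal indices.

P[3] = P[4]

ECB encrypts each block independently with the same key, so equal ciphertext blocks imply equal plaintext blocks.
C[3] = C[4] = 7A, so P[3] = P[4].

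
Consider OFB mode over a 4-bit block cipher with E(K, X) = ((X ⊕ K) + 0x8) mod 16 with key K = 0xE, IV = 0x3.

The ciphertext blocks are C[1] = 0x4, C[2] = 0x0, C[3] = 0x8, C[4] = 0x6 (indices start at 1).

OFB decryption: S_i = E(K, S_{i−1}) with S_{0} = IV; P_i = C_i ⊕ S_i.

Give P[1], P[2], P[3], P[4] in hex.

P[1]: S = E(K, 0x3) = 0x5; 0x4 ⊕ 0x5 = 0x1.
P[2]: S = E(K, 0x5) = 0x3; 0x0 ⊕ 0x3 = 0x3.
P[3]: S = E(K, 0x3) = 0x5; 0x8 ⊕ 0x5 = 0xD.
P[4]: S = E(K, 0x5) = 0x3; 0x6 ⊕ 0x3 = 0x5.

P[1] = 0x1, P[2] = 0x3, P[3] = 0xD, P[4] = 0x5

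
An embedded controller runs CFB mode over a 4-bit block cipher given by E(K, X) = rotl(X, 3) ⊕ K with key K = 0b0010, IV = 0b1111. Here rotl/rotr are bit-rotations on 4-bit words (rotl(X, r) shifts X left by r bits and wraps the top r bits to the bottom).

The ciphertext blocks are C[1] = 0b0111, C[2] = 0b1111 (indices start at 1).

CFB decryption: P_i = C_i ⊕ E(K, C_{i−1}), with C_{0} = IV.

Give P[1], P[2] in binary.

P[1] = 0b1010, P[2] = 0b0110

P[1]: E(K, 0b1111) = 0b1101; 0b0111 ⊕ 0b1101 = 0b1010.
P[2]: E(K, 0b0111) = 0b1001; 0b1111 ⊕ 0b1001 = 0b0110.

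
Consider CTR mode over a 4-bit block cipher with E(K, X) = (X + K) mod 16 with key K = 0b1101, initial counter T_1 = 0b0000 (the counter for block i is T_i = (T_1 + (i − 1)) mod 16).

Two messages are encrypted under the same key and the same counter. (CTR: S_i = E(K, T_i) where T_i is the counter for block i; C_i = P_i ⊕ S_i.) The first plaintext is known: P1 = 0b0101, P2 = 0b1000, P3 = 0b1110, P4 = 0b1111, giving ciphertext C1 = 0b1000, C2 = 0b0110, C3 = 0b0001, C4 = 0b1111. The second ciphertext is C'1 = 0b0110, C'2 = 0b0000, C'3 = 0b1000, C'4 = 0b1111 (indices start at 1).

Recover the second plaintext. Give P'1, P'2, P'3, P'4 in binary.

P'1 = 0b1011, P'2 = 0b1110, P'3 = 0b0111, P'4 = 0b1111

In CTR with a reused counter, both messages share the same keystream S_i, so C_i ⊕ C'_i = P_i ⊕ P'_i and thus P'_i = P_i ⊕ C_i ⊕ C'_i.
P'1: 0b0101 ⊕ 0b1000 ⊕ 0b0110 = 0b1011.
P'2: 0b1000 ⊕ 0b0110 ⊕ 0b0000 = 0b1110.
P'3: 0b1110 ⊕ 0b0001 ⊕ 0b1000 = 0b0111.
P'4: 0b1111 ⊕ 0b1111 ⊕ 0b1111 = 0b1111.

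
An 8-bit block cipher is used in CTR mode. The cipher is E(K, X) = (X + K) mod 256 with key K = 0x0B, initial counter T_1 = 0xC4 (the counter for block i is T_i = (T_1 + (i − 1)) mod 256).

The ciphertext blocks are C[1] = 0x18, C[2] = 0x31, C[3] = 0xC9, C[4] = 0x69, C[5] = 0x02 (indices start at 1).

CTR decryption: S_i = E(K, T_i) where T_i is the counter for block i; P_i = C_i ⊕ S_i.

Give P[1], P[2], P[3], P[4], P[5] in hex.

P[1] = 0xD7, P[2] = 0xE1, P[3] = 0x18, P[4] = 0xBB, P[5] = 0xD1

P[1]: T = 0xC4, S = E(K, T) = 0xCF; 0x18 ⊕ 0xCF = 0xD7.
P[2]: T = 0xC5, S = E(K, T) = 0xD0; 0x31 ⊕ 0xD0 = 0xE1.
P[3]: T = 0xC6, S = E(K, T) = 0xD1; 0xC9 ⊕ 0xD1 = 0x18.
P[4]: T = 0xC7, S = E(K, T) = 0xD2; 0x69 ⊕ 0xD2 = 0xBB.
P[5]: T = 0xC8, S = E(K, T) = 0xD3; 0x02 ⊕ 0xD3 = 0xD1.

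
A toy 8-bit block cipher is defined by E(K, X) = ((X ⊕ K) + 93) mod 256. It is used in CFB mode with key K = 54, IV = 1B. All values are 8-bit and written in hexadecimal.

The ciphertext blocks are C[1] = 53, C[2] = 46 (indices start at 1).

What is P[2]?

P[2] = DC

CFB decryption: P_i = C_i ⊕ E(K, C_{i−1}), with C_{0} = IV.
P[2]: E(K, 53) = 9A; 46 ⊕ 9A = DC.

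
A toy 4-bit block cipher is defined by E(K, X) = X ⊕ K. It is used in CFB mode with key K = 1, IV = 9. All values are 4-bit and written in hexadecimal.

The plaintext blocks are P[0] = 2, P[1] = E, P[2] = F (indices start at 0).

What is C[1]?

CFB encryption: C_i = P_i ⊕ E(K, C_{i−1}), with C_{−1} = IV.
C[0]: E(K, 9) = 8; 2 ⊕ 8 = A.
C[1]: E(K, A) = B; E ⊕ B = 5.

C[1] = 5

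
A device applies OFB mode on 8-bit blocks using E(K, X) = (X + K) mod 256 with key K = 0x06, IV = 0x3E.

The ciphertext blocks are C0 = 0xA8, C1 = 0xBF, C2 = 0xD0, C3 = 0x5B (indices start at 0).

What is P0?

P0 = 0xEC

OFB decryption: S_i = E(K, S_{i−1}) with S_{−1} = IV; P_i = C_i ⊕ S_i.
P0: S = E(K, 0x3E) = 0x44; 0xA8 ⊕ 0x44 = 0xEC.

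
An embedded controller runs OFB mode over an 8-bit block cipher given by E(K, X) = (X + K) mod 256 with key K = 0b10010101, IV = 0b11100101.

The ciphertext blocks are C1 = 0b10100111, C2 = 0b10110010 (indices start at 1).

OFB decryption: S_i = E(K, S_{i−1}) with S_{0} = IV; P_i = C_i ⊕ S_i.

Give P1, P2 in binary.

P1: S = E(K, 0b11100101) = 0b01111010; 0b10100111 ⊕ 0b01111010 = 0b11011101.
P2: S = E(K, 0b01111010) = 0b00001111; 0b10110010 ⊕ 0b00001111 = 0b10111101.

P1 = 0b11011101, P2 = 0b10111101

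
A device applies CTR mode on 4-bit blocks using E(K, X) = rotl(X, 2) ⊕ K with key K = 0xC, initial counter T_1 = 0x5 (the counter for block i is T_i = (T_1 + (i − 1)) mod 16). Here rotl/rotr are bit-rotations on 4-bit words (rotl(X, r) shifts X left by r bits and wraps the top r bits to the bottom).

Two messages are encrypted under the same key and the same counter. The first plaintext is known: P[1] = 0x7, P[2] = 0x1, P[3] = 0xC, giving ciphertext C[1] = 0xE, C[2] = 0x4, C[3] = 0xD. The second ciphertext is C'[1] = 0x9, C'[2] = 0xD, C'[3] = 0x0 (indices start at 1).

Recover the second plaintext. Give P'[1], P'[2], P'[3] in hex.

In CTR with a reused counter, both messages share the same keystream S_i, so C_i ⊕ C'_i = P_i ⊕ P'_i and thus P'_i = P_i ⊕ C_i ⊕ C'_i.
P'[1]: 0x7 ⊕ 0xE ⊕ 0x9 = 0x0.
P'[2]: 0x1 ⊕ 0x4 ⊕ 0xD = 0x8.
P'[3]: 0xC ⊕ 0xD ⊕ 0x0 = 0x1.

P'[1] = 0x0, P'[2] = 0x8, P'[3] = 0x1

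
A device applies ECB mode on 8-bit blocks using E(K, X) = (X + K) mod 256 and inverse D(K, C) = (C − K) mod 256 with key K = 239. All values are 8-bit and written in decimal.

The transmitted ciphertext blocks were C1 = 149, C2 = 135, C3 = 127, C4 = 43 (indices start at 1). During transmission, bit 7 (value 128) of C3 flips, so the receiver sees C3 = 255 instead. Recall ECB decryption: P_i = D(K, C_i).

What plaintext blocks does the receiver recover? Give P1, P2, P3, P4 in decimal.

P1 = 166, P2 = 152, P3 = 16, P4 = 60

Only C3 changed, to 255. In ECB, a change in C_i affects only P_i. Decrypting the received ciphertext:
P1: D(K, 149) = 166.
P2: D(K, 135) = 152.
P3: D(K, 255) = 16.
P4: D(K, 43) = 60.
Blocks that differ from the original plaintext: P3.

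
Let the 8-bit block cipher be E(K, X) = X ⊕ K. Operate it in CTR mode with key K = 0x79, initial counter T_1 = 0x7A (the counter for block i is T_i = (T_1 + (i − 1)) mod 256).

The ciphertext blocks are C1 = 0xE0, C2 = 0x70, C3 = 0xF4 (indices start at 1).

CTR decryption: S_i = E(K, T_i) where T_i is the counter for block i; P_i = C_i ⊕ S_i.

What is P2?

P2 = 0x72

P2: T = 0x7B, S = E(K, T) = 0x02; 0x70 ⊕ 0x02 = 0x72.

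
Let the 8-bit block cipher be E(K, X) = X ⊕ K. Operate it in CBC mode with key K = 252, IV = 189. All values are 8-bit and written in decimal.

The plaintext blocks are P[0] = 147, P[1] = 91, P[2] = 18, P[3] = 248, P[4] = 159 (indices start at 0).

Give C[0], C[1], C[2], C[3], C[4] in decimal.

C[0] = 210, C[1] = 117, C[2] = 155, C[3] = 159, C[4] = 252

CBC encryption: C_i = E(K, P_i ⊕ C_{i−1}), with C_{−1} = IV.
C[0]: P[0] ⊕ 189 = 46; E(K, 46) = 210.
C[1]: P[1] ⊕ 210 = 137; E(K, 137) = 117.
C[2]: P[2] ⊕ 117 = 103; E(K, 103) = 155.
C[3]: P[3] ⊕ 155 = 99; E(K, 99) = 159.
C[4]: P[4] ⊕ 159 = 0; E(K, 0) = 252.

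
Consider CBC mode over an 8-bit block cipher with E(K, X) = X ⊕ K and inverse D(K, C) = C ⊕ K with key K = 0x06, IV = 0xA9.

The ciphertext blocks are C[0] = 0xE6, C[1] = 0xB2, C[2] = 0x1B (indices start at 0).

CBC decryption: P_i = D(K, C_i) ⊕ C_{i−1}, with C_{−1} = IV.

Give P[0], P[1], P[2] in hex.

P[0] = 0x49, P[1] = 0x52, P[2] = 0xAF

P[0]: D(K, 0xE6) = 0xE0; 0xE0 ⊕ 0xA9 = 0x49.
P[1]: D(K, 0xB2) = 0xB4; 0xB4 ⊕ 0xE6 = 0x52.
P[2]: D(K, 0x1B) = 0x1D; 0x1D ⊕ 0xB2 = 0xAF.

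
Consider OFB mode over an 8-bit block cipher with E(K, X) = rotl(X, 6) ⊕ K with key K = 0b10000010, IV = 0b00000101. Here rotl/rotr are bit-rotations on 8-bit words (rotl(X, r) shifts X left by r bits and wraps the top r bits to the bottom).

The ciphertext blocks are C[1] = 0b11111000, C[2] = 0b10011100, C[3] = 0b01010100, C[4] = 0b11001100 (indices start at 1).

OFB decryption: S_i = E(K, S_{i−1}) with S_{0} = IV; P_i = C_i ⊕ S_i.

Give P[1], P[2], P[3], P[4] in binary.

P[1]: S = E(K, 0b00000101) = 0b11000011; 0b11111000 ⊕ 0b11000011 = 0b00111011.
P[2]: S = E(K, 0b11000011) = 0b01110010; 0b10011100 ⊕ 0b01110010 = 0b11101110.
P[3]: S = E(K, 0b01110010) = 0b00011110; 0b01010100 ⊕ 0b00011110 = 0b01001010.
P[4]: S = E(K, 0b00011110) = 0b00000101; 0b11001100 ⊕ 0b00000101 = 0b11001001.

P[1] = 0b00111011, P[2] = 0b11101110, P[3] = 0b01001010, P[4] = 0b11001001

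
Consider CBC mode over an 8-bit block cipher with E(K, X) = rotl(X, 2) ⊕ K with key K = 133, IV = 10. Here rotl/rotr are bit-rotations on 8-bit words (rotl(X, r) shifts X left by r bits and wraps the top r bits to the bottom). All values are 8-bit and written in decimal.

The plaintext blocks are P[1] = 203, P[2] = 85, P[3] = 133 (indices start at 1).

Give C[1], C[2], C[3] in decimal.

CBC encryption: C_i = E(K, P_i ⊕ C_{i−1}), with C_{0} = IV.
C[1]: P[1] ⊕ 10 = 193; E(K, 193) = 130.
C[2]: P[2] ⊕ 130 = 215; E(K, 215) = 218.
C[3]: P[3] ⊕ 218 = 95; E(K, 95) = 248.

C[1] = 130, C[2] = 218, C[3] = 248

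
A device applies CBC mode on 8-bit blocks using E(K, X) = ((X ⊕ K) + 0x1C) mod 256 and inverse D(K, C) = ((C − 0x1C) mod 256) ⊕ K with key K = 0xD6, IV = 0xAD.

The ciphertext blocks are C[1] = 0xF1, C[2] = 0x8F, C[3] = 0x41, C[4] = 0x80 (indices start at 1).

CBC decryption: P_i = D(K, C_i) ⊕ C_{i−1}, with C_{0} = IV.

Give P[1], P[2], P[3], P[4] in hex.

P[1] = 0xAE, P[2] = 0x54, P[3] = 0x7C, P[4] = 0xF3

P[1]: D(K, 0xF1) = 0x03; 0x03 ⊕ 0xAD = 0xAE.
P[2]: D(K, 0x8F) = 0xA5; 0xA5 ⊕ 0xF1 = 0x54.
P[3]: D(K, 0x41) = 0xF3; 0xF3 ⊕ 0x8F = 0x7C.
P[4]: D(K, 0x80) = 0xB2; 0xB2 ⊕ 0x41 = 0xF3.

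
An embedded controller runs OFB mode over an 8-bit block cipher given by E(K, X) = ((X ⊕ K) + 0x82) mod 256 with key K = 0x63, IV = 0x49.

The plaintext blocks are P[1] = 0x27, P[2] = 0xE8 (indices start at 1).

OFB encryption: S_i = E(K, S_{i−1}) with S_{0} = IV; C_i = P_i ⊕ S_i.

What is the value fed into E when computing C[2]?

0xAC

C[1]: S = E(K, 0x49) = 0xAC; 0x27 ⊕ 0xAC = 0x8B.
C[2]: S = E(K, 0xAC) = 0x51; 0xE8 ⊕ 0x51 = 0xB9.
So the input to E for block [2] is 0xAC.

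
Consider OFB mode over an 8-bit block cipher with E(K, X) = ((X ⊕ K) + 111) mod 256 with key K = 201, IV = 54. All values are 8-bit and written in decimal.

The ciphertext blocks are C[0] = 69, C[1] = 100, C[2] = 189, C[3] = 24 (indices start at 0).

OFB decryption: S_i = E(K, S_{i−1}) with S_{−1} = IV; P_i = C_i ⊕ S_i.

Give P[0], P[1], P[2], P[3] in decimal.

P[0]: S = E(K, 54) = 110; 69 ⊕ 110 = 43.
P[1]: S = E(K, 110) = 22; 100 ⊕ 22 = 114.
P[2]: S = E(K, 22) = 78; 189 ⊕ 78 = 243.
P[3]: S = E(K, 78) = 246; 24 ⊕ 246 = 238.

P[0] = 43, P[1] = 114, P[2] = 243, P[3] = 238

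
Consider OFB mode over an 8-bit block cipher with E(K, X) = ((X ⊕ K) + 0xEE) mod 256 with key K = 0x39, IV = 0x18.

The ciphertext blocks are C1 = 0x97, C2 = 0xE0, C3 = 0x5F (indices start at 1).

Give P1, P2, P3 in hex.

P1 = 0x98, P2 = 0xC4, P3 = 0x54

OFB decryption: S_i = E(K, S_{i−1}) with S_{0} = IV; P_i = C_i ⊕ S_i.
P1: S = E(K, 0x18) = 0x0F; 0x97 ⊕ 0x0F = 0x98.
P2: S = E(K, 0x0F) = 0x24; 0xE0 ⊕ 0x24 = 0xC4.
P3: S = E(K, 0x24) = 0x0B; 0x5F ⊕ 0x0B = 0x54.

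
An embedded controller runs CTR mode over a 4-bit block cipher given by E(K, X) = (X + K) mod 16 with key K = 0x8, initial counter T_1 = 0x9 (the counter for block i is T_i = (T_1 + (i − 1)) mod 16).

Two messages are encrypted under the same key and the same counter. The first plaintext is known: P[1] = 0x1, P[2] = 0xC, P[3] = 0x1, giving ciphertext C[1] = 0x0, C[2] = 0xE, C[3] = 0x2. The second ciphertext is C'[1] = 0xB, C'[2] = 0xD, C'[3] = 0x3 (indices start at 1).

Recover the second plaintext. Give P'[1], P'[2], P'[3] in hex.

P'[1] = 0xA, P'[2] = 0xF, P'[3] = 0x0

In CTR with a reused counter, both messages share the same keystream S_i, so C_i ⊕ C'_i = P_i ⊕ P'_i and thus P'_i = P_i ⊕ C_i ⊕ C'_i.
P'[1]: 0x1 ⊕ 0x0 ⊕ 0xB = 0xA.
P'[2]: 0xC ⊕ 0xE ⊕ 0xD = 0xF.
P'[3]: 0x1 ⊕ 0x2 ⊕ 0x3 = 0x0.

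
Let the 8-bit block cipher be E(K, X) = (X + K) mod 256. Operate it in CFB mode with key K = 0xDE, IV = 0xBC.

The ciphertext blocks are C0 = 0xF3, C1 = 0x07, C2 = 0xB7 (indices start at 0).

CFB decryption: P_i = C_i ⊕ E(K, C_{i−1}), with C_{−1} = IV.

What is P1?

P1: E(K, 0xF3) = 0xD1; 0x07 ⊕ 0xD1 = 0xD6.

P1 = 0xD6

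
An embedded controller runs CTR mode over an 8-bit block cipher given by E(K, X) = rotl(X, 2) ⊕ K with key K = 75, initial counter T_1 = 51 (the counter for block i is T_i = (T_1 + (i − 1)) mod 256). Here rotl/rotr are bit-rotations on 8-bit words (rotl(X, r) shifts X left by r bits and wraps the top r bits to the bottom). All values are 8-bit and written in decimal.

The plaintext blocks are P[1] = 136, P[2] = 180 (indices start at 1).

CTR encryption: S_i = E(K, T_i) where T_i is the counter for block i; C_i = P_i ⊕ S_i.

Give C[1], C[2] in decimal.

C[1] = 15, C[2] = 47

C[1]: T = 51, S = E(K, T) = 135; 136 ⊕ 135 = 15.
C[2]: T = 52, S = E(K, T) = 155; 180 ⊕ 155 = 47.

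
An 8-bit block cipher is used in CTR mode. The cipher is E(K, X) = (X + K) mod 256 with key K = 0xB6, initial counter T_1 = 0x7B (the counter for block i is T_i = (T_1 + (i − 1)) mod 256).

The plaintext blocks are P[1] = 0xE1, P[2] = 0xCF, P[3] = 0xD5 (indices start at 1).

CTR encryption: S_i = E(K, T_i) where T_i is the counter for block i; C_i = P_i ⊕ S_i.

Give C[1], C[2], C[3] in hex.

C[1] = 0xD0, C[2] = 0xFD, C[3] = 0xE6

C[1]: T = 0x7B, S = E(K, T) = 0x31; 0xE1 ⊕ 0x31 = 0xD0.
C[2]: T = 0x7C, S = E(K, T) = 0x32; 0xCF ⊕ 0x32 = 0xFD.
C[3]: T = 0x7D, S = E(K, T) = 0x33; 0xD5 ⊕ 0x33 = 0xE6.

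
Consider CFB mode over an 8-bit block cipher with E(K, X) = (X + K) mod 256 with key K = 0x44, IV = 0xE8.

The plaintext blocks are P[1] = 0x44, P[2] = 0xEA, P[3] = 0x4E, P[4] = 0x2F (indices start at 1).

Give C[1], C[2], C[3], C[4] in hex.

C[1] = 0x68, C[2] = 0x46, C[3] = 0xC4, C[4] = 0x27

CFB encryption: C_i = P_i ⊕ E(K, C_{i−1}), with C_{0} = IV.
C[1]: E(K, 0xE8) = 0x2C; 0x44 ⊕ 0x2C = 0x68.
C[2]: E(K, 0x68) = 0xAC; 0xEA ⊕ 0xAC = 0x46.
C[3]: E(K, 0x46) = 0x8A; 0x4E ⊕ 0x8A = 0xC4.
C[4]: E(K, 0xC4) = 0x08; 0x2F ⊕ 0x08 = 0x27.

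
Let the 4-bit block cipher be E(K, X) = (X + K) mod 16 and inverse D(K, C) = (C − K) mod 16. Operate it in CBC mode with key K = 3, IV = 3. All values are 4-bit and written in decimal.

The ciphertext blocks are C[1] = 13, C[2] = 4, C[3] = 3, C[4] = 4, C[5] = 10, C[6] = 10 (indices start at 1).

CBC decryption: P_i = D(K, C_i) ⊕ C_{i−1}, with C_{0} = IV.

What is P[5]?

P[5] = 3

P[5]: D(K, 10) = 7; 7 ⊕ 4 = 3.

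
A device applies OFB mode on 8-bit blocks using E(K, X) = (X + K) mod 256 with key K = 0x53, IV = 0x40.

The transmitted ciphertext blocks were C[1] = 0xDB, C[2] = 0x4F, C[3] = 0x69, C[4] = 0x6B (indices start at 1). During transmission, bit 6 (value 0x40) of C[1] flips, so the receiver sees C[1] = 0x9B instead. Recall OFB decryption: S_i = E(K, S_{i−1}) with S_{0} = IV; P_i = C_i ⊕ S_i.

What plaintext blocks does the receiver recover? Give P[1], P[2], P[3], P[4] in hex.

P[1] = 0x08, P[2] = 0xA9, P[3] = 0x50, P[4] = 0xE7

Only C[1] changed, to 0x9B. In OFB, a change in C_i flips the same bit in P_i only; the keystream is unaffected. Decrypting the received ciphertext:
P[1]: S = E(K, 0x40) = 0x93; 0x9B ⊕ 0x93 = 0x08.
P[2]: S = E(K, 0x93) = 0xE6; 0x4F ⊕ 0xE6 = 0xA9.
P[3]: S = E(K, 0xE6) = 0x39; 0x69 ⊕ 0x39 = 0x50.
P[4]: S = E(K, 0x39) = 0x8C; 0x6B ⊕ 0x8C = 0xE7.
Blocks that differ from the original plaintext: P[1].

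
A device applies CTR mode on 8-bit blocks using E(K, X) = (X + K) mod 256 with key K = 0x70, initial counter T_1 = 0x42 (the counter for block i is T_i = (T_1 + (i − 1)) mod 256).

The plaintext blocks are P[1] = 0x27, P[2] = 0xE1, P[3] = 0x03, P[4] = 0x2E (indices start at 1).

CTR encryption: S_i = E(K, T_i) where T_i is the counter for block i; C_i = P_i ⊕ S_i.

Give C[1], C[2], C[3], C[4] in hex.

C[1]: T = 0x42, S = E(K, T) = 0xB2; 0x27 ⊕ 0xB2 = 0x95.
C[2]: T = 0x43, S = E(K, T) = 0xB3; 0xE1 ⊕ 0xB3 = 0x52.
C[3]: T = 0x44, S = E(K, T) = 0xB4; 0x03 ⊕ 0xB4 = 0xB7.
C[4]: T = 0x45, S = E(K, T) = 0xB5; 0x2E ⊕ 0xB5 = 0x9B.

C[1] = 0x95, C[2] = 0x52, C[3] = 0xB7, C[4] = 0x9B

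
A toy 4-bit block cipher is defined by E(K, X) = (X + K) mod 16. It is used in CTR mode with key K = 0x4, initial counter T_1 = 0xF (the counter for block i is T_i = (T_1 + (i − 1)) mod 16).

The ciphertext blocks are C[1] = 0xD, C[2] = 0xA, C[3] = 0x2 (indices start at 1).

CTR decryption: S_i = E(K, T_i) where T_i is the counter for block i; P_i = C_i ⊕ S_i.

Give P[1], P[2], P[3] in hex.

P[1] = 0xE, P[2] = 0xE, P[3] = 0x7

P[1]: T = 0xF, S = E(K, T) = 0x3; 0xD ⊕ 0x3 = 0xE.
P[2]: T = 0x0, S = E(K, T) = 0x4; 0xA ⊕ 0x4 = 0xE.
P[3]: T = 0x1, S = E(K, T) = 0x5; 0x2 ⊕ 0x5 = 0x7.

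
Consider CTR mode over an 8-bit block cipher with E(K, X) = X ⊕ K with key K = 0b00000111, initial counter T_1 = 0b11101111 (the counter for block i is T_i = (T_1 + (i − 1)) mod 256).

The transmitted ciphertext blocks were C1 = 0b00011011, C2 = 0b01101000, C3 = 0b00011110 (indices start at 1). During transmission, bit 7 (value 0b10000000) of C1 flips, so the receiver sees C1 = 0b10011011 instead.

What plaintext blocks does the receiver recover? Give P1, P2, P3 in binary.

CTR decryption: S_i = E(K, T_i) where T_i is the counter for block i; P_i = C_i ⊕ S_i.
Only C1 changed, to 0b10011011. In CTR, a change in C_i flips the same bit in P_i only; the keystream is unaffected. Decrypting the received ciphertext:
P1: T = 0b11101111, S = E(K, T) = 0b11101000; 0b10011011 ⊕ 0b11101000 = 0b01110011.
P2: T = 0b11110000, S = E(K, T) = 0b11110111; 0b01101000 ⊕ 0b11110111 = 0b10011111.
P3: T = 0b11110001, S = E(K, T) = 0b11110110; 0b00011110 ⊕ 0b11110110 = 0b11101000.
Blocks that differ from the original plaintext: P1.

P1 = 0b01110011, P2 = 0b10011111, P3 = 0b11101000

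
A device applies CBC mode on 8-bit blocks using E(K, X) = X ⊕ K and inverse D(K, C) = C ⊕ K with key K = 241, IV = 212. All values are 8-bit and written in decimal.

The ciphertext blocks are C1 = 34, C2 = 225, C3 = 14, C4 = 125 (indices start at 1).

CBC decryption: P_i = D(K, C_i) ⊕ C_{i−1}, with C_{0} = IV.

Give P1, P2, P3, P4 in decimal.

P1 = 7, P2 = 50, P3 = 30, P4 = 130

P1: D(K, 34) = 211; 211 ⊕ 212 = 7.
P2: D(K, 225) = 16; 16 ⊕ 34 = 50.
P3: D(K, 14) = 255; 255 ⊕ 225 = 30.
P4: D(K, 125) = 140; 140 ⊕ 14 = 130.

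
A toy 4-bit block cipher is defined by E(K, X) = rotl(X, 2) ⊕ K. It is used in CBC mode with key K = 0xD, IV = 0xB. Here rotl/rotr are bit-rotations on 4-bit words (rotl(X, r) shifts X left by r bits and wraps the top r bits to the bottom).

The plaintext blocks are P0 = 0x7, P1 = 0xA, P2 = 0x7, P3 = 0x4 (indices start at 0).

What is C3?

C3 = 0x0

CBC encryption: C_i = E(K, P_i ⊕ C_{i−1}), with C_{−1} = IV.
C0: P0 ⊕ 0xB = 0xC; E(K, 0xC) = 0xE.
C1: P1 ⊕ 0xE = 0x4; E(K, 0x4) = 0xC.
C2: P2 ⊕ 0xC = 0xB; E(K, 0xB) = 0x3.
C3: P3 ⊕ 0x3 = 0x7; E(K, 0x7) = 0x0.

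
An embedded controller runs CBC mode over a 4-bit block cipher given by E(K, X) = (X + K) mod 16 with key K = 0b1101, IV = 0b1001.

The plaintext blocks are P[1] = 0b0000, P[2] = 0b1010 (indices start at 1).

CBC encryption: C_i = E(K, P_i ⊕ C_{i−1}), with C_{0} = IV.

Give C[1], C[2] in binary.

C[1]: P[1] ⊕ 0b1001 = 0b1001; E(K, 0b1001) = 0b0110.
C[2]: P[2] ⊕ 0b0110 = 0b1100; E(K, 0b1100) = 0b1001.

C[1] = 0b0110, C[2] = 0b1001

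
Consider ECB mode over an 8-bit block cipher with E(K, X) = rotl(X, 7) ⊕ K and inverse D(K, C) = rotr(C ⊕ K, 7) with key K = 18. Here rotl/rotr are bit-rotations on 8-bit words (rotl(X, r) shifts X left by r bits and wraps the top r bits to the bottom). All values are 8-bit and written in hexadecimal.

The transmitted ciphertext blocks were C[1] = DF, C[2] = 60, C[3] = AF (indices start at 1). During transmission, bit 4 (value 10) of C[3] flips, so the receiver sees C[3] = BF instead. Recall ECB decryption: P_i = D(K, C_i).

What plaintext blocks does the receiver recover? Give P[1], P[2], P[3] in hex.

P[1] = 8F, P[2] = F0, P[3] = 4F

Only C[3] changed, to BF. In ECB, a change in C_i affects only P_i. Decrypting the received ciphertext:
P[1]: D(K, DF) = 8F.
P[2]: D(K, 60) = F0.
P[3]: D(K, BF) = 4F.
Blocks that differ from the original plaintext: P[3].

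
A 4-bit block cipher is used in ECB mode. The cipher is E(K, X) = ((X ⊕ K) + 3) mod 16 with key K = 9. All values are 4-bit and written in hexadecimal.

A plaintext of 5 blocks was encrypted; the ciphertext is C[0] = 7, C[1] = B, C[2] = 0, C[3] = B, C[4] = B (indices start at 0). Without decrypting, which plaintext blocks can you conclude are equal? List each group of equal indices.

P[1] = P[3] = P[4]

ECB encrypts each block independently with the same key, so equal ciphertext blocks imply equal plaintext blocks.
C[1] = C[3] = C[4] = B, so P[1] = P[3] = P[4].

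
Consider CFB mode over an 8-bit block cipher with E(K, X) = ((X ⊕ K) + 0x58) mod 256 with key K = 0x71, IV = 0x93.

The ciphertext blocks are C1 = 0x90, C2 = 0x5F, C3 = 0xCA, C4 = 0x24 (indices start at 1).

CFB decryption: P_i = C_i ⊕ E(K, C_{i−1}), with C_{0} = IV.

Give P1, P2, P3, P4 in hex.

P1: E(K, 0x93) = 0x3A; 0x90 ⊕ 0x3A = 0xAA.
P2: E(K, 0x90) = 0x39; 0x5F ⊕ 0x39 = 0x66.
P3: E(K, 0x5F) = 0x86; 0xCA ⊕ 0x86 = 0x4C.
P4: E(K, 0xCA) = 0x13; 0x24 ⊕ 0x13 = 0x37.

P1 = 0xAA, P2 = 0x66, P3 = 0x4C, P4 = 0x37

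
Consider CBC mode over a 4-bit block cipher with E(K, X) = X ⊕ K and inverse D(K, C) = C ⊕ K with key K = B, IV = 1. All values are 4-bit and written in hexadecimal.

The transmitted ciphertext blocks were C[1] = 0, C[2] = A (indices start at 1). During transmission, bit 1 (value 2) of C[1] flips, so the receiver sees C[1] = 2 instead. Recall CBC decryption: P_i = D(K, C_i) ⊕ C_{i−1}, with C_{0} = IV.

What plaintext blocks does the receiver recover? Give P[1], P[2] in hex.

Only C[1] changed, to 2. In CBC, a change in C_i garbles P_i and flips the same bit in P_{i+1}. Decrypting the received ciphertext:
P[1]: D(K, 2) = 9; 9 ⊕ 1 = 8.
P[2]: D(K, A) = 1; 1 ⊕ 2 = 3.
Blocks that differ from the original plaintext: P[1], P[2].

P[1] = 8, P[2] = 3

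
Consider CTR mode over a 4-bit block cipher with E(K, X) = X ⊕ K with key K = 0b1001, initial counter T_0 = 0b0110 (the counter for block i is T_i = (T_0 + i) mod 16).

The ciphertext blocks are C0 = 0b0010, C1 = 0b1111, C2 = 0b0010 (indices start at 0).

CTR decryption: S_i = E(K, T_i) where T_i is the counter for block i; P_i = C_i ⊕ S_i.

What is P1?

P1 = 0b0001

P1: T = 0b0111, S = E(K, T) = 0b1110; 0b1111 ⊕ 0b1110 = 0b0001.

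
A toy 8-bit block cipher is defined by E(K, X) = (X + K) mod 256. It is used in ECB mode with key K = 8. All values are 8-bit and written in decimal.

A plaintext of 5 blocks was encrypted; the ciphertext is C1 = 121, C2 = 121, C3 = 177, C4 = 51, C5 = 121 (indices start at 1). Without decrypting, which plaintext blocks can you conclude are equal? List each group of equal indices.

ECB encrypts each block independently with the same key, so equal ciphertext blocks imply equal plaintext blocks.
C1 = C2 = C5 = 121, so P1 = P2 = P5.

P1 = P2 = P5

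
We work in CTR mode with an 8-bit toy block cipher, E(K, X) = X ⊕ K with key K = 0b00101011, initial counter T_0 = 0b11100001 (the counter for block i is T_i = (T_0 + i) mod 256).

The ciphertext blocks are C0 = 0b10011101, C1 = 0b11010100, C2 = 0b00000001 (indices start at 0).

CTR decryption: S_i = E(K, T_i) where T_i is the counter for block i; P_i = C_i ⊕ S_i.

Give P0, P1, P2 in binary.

P0: T = 0b11100001, S = E(K, T) = 0b11001010; 0b10011101 ⊕ 0b11001010 = 0b01010111.
P1: T = 0b11100010, S = E(K, T) = 0b11001001; 0b11010100 ⊕ 0b11001001 = 0b00011101.
P2: T = 0b11100011, S = E(K, T) = 0b11001000; 0b00000001 ⊕ 0b11001000 = 0b11001001.

P0 = 0b01010111, P1 = 0b00011101, P2 = 0b11001001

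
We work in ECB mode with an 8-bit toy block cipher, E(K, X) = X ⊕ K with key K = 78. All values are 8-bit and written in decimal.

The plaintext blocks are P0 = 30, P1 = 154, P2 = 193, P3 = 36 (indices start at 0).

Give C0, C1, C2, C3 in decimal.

C0 = 80, C1 = 212, C2 = 143, C3 = 106

ECB encryption: C_i = E(K, P_i).
C0: E(K, 30) = 80.
C1: E(K, 154) = 212.
C2: E(K, 193) = 143.
C3: E(K, 36) = 106.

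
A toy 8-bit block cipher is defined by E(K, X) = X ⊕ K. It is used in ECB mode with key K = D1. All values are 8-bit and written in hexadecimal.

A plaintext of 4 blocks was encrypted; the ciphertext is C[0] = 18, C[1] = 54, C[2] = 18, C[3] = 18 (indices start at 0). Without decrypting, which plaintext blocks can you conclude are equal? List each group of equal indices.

ECB encrypts each block independently with the same key, so equal ciphertext blocks imply equal plaintext blocks.
C[0] = C[2] = C[3] = 18, so P[0] = P[2] = P[3].

P[0] = P[2] = P[3]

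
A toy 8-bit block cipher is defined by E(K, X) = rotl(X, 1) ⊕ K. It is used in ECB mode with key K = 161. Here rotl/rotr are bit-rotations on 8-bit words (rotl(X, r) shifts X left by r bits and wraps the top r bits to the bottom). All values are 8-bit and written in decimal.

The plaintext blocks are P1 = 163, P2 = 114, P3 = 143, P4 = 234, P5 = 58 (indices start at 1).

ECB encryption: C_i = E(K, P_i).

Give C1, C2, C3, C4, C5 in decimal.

C1 = 230, C2 = 69, C3 = 190, C4 = 116, C5 = 213

C1: E(K, 163) = 230.
C2: E(K, 114) = 69.
C3: E(K, 143) = 190.
C4: E(K, 234) = 116.
C5: E(K, 58) = 213.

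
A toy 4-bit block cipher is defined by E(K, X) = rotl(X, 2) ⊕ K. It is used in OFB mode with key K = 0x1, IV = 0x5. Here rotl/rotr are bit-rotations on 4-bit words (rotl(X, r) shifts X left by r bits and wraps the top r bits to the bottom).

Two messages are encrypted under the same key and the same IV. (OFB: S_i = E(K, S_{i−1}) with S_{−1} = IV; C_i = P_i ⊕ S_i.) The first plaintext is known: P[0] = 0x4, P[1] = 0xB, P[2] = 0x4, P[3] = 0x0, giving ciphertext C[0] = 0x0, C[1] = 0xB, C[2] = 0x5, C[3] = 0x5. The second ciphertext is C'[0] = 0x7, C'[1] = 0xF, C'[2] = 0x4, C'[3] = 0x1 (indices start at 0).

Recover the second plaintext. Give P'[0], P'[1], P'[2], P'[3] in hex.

P'[0] = 0x3, P'[1] = 0xF, P'[2] = 0x5, P'[3] = 0x4

In OFB with a reused IV, both messages share the same keystream S_i, so C_i ⊕ C'_i = P_i ⊕ P'_i and thus P'_i = P_i ⊕ C_i ⊕ C'_i.
P'[0]: 0x4 ⊕ 0x0 ⊕ 0x7 = 0x3.
P'[1]: 0xB ⊕ 0xB ⊕ 0xF = 0xF.
P'[2]: 0x4 ⊕ 0x5 ⊕ 0x4 = 0x5.
P'[3]: 0x0 ⊕ 0x5 ⊕ 0x1 = 0x4.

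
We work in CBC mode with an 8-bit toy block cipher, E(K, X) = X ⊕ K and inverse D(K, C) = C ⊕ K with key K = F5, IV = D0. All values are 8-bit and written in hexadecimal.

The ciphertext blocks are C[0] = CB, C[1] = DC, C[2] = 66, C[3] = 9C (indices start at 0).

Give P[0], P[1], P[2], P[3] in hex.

P[0] = EE, P[1] = E2, P[2] = 4F, P[3] = 0F

CBC decryption: P_i = D(K, C_i) ⊕ C_{i−1}, with C_{−1} = IV.
P[0]: D(K, CB) = 3E; 3E ⊕ D0 = EE.
P[1]: D(K, DC) = 29; 29 ⊕ CB = E2.
P[2]: D(K, 66) = 93; 93 ⊕ DC = 4F.
P[3]: D(K, 9C) = 69; 69 ⊕ 66 = 0F.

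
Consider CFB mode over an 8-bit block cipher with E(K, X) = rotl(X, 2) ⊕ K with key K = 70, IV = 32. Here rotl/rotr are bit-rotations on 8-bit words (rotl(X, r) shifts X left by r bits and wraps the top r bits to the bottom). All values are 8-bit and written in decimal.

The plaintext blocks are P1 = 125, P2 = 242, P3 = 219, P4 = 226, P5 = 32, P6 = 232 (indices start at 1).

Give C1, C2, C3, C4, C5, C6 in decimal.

C1 = 187, C2 = 90, C3 = 244, C4 = 119, C5 = 187, C6 = 64

CFB encryption: C_i = P_i ⊕ E(K, C_{i−1}), with C_{0} = IV.
C1: E(K, 32) = 198; 125 ⊕ 198 = 187.
C2: E(K, 187) = 168; 242 ⊕ 168 = 90.
C3: E(K, 90) = 47; 219 ⊕ 47 = 244.
C4: E(K, 244) = 149; 226 ⊕ 149 = 119.
C5: E(K, 119) = 155; 32 ⊕ 155 = 187.
C6: E(K, 187) = 168; 232 ⊕ 168 = 64.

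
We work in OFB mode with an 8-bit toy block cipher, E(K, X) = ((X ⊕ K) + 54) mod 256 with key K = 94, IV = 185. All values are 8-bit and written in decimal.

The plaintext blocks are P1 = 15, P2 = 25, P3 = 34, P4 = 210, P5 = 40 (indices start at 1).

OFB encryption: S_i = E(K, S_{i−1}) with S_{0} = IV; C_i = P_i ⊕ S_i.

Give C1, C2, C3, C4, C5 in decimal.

C1: S = E(K, 185) = 29; 15 ⊕ 29 = 18.
C2: S = E(K, 29) = 121; 25 ⊕ 121 = 96.
C3: S = E(K, 121) = 93; 34 ⊕ 93 = 127.
C4: S = E(K, 93) = 57; 210 ⊕ 57 = 235.
C5: S = E(K, 57) = 157; 40 ⊕ 157 = 181.

C1 = 18, C2 = 96, C3 = 127, C4 = 235, C5 = 181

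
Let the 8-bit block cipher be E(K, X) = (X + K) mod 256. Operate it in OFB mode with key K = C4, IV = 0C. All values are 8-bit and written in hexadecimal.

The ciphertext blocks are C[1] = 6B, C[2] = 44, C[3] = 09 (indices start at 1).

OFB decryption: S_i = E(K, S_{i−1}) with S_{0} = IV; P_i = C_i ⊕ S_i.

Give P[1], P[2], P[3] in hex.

P[1]: S = E(K, 0C) = D0; 6B ⊕ D0 = BB.
P[2]: S = E(K, D0) = 94; 44 ⊕ 94 = D0.
P[3]: S = E(K, 94) = 58; 09 ⊕ 58 = 51.

P[1] = BB, P[2] = D0, P[3] = 51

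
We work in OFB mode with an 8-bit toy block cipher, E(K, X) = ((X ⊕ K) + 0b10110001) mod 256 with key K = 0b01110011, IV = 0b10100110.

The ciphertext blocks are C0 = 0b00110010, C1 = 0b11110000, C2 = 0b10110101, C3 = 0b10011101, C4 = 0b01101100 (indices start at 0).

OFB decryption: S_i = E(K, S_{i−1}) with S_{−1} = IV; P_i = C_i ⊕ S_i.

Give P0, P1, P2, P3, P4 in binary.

P0: S = E(K, 0b10100110) = 0b10000110; 0b00110010 ⊕ 0b10000110 = 0b10110100.
P1: S = E(K, 0b10000110) = 0b10100110; 0b11110000 ⊕ 0b10100110 = 0b01010110.
P2: S = E(K, 0b10100110) = 0b10000110; 0b10110101 ⊕ 0b10000110 = 0b00110011.
P3: S = E(K, 0b10000110) = 0b10100110; 0b10011101 ⊕ 0b10100110 = 0b00111011.
P4: S = E(K, 0b10100110) = 0b10000110; 0b01101100 ⊕ 0b10000110 = 0b11101010.

P0 = 0b10110100, P1 = 0b01010110, P2 = 0b00110011, P3 = 0b00111011, P4 = 0b11101010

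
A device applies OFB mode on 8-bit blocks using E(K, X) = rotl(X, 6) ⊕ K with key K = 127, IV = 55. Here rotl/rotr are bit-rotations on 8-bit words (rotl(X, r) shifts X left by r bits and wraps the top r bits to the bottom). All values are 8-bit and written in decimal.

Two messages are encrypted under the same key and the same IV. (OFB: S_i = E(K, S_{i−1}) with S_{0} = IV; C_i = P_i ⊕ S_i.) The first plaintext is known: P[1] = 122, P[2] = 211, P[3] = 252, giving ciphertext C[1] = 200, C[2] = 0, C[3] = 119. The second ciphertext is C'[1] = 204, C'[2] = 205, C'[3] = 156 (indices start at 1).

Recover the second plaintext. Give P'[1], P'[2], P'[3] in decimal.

In OFB with a reused IV, both messages share the same keystream S_i, so C_i ⊕ C'_i = P_i ⊕ P'_i and thus P'_i = P_i ⊕ C_i ⊕ C'_i.
P'[1]: 122 ⊕ 200 ⊕ 204 = 126.
P'[2]: 211 ⊕ 0 ⊕ 205 = 30.
P'[3]: 252 ⊕ 119 ⊕ 156 = 23.

P'[1] = 126, P'[2] = 30, P'[3] = 23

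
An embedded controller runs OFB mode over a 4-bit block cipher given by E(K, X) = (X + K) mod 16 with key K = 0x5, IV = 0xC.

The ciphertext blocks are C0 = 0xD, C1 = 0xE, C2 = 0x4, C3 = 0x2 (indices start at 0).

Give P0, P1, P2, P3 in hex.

P0 = 0xC, P1 = 0x8, P2 = 0xF, P3 = 0x2

OFB decryption: S_i = E(K, S_{i−1}) with S_{−1} = IV; P_i = C_i ⊕ S_i.
P0: S = E(K, 0xC) = 0x1; 0xD ⊕ 0x1 = 0xC.
P1: S = E(K, 0x1) = 0x6; 0xE ⊕ 0x6 = 0x8.
P2: S = E(K, 0x6) = 0xB; 0x4 ⊕ 0xB = 0xF.
P3: S = E(K, 0xB) = 0x0; 0x2 ⊕ 0x0 = 0x2.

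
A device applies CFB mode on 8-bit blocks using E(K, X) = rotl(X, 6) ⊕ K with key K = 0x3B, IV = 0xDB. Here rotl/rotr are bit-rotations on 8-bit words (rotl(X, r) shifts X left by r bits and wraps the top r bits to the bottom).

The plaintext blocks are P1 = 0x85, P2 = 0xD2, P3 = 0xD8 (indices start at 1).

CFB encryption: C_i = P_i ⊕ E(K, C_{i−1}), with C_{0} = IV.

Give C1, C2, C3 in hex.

C1 = 0x48, C2 = 0xFB, C3 = 0x1D

C1: E(K, 0xDB) = 0xCD; 0x85 ⊕ 0xCD = 0x48.
C2: E(K, 0x48) = 0x29; 0xD2 ⊕ 0x29 = 0xFB.
C3: E(K, 0xFB) = 0xC5; 0xD8 ⊕ 0xC5 = 0x1D.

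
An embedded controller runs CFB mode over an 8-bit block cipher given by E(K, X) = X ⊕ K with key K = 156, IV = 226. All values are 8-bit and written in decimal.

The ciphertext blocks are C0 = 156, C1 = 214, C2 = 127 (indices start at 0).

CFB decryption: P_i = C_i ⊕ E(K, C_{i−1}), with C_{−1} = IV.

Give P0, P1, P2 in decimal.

P0: E(K, 226) = 126; 156 ⊕ 126 = 226.
P1: E(K, 156) = 0; 214 ⊕ 0 = 214.
P2: E(K, 214) = 74; 127 ⊕ 74 = 53.

P0 = 226, P1 = 214, P2 = 53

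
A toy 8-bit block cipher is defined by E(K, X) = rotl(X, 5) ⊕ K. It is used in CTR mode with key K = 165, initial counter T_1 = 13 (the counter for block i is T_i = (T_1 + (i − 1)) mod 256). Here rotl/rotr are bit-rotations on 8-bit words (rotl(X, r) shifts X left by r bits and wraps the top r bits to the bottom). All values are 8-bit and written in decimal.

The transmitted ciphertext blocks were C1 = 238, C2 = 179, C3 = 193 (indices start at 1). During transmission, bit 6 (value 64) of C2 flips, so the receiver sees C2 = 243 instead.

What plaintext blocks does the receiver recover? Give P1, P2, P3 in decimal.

P1 = 234, P2 = 151, P3 = 133

CTR decryption: S_i = E(K, T_i) where T_i is the counter for block i; P_i = C_i ⊕ S_i.
Only C2 changed, to 243. In CTR, a change in C_i flips the same bit in P_i only; the keystream is unaffected. Decrypting the received ciphertext:
P1: T = 13, S = E(K, T) = 4; 238 ⊕ 4 = 234.
P2: T = 14, S = E(K, T) = 100; 243 ⊕ 100 = 151.
P3: T = 15, S = E(K, T) = 68; 193 ⊕ 68 = 133.
Blocks that differ from the original plaintext: P2.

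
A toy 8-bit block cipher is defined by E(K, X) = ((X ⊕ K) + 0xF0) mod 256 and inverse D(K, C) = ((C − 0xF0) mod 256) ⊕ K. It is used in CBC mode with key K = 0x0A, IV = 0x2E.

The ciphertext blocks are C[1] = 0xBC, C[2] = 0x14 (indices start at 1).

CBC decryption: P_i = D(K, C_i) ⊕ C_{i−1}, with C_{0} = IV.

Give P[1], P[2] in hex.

P[1]: D(K, 0xBC) = 0xC6; 0xC6 ⊕ 0x2E = 0xE8.
P[2]: D(K, 0x14) = 0x2E; 0x2E ⊕ 0xBC = 0x92.

P[1] = 0xE8, P[2] = 0x92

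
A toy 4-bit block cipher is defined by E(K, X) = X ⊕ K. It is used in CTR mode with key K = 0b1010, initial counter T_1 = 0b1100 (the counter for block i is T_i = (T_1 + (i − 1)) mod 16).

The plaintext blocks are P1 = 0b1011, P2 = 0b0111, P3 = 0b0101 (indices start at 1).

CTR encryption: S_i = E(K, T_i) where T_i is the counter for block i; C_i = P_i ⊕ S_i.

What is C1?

C1: T = 0b1100, S = E(K, T) = 0b0110; 0b1011 ⊕ 0b0110 = 0b1101.

C1 = 0b1101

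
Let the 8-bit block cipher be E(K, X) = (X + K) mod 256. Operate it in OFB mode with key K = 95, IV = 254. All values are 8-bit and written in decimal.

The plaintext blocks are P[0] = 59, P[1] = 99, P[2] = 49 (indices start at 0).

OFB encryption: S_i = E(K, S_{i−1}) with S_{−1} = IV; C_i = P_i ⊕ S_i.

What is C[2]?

C[2] = 42

C[0]: S = E(K, 254) = 93; 59 ⊕ 93 = 102.
C[1]: S = E(K, 93) = 188; 99 ⊕ 188 = 223.
C[2]: S = E(K, 188) = 27; 49 ⊕ 27 = 42.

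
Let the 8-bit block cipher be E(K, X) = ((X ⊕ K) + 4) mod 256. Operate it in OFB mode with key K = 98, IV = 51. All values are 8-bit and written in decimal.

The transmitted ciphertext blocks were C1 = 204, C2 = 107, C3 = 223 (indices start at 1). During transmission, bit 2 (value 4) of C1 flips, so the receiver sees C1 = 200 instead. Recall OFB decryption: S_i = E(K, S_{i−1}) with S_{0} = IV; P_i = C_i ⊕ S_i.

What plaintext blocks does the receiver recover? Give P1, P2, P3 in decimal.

Only C1 changed, to 200. In OFB, a change in C_i flips the same bit in P_i only; the keystream is unaffected. Decrypting the received ciphertext:
P1: S = E(K, 51) = 85; 200 ⊕ 85 = 157.
P2: S = E(K, 85) = 59; 107 ⊕ 59 = 80.
P3: S = E(K, 59) = 93; 223 ⊕ 93 = 130.
Blocks that differ from the original plaintext: P1.

P1 = 157, P2 = 80, P3 = 130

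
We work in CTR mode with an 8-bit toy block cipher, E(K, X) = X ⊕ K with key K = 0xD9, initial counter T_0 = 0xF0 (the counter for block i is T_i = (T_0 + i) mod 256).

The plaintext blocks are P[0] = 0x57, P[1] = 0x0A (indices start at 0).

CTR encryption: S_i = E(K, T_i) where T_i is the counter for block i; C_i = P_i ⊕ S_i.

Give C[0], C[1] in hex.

C[0]: T = 0xF0, S = E(K, T) = 0x29; 0x57 ⊕ 0x29 = 0x7E.
C[1]: T = 0xF1, S = E(K, T) = 0x28; 0x0A ⊕ 0x28 = 0x22.

C[0] = 0x7E, C[1] = 0x22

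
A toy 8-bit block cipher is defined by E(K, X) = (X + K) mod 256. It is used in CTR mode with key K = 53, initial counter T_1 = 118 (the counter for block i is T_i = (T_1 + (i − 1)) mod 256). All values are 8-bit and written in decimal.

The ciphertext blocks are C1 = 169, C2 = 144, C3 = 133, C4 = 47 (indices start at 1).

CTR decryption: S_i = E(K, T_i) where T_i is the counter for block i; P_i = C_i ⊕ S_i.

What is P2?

P2: T = 119, S = E(K, T) = 172; 144 ⊕ 172 = 60.

P2 = 60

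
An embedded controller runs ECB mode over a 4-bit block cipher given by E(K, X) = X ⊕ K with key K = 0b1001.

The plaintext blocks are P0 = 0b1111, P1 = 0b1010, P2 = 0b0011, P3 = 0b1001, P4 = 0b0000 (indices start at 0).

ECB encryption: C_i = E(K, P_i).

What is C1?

C1: E(K, 0b1010) = 0b0011.

C1 = 0b0011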